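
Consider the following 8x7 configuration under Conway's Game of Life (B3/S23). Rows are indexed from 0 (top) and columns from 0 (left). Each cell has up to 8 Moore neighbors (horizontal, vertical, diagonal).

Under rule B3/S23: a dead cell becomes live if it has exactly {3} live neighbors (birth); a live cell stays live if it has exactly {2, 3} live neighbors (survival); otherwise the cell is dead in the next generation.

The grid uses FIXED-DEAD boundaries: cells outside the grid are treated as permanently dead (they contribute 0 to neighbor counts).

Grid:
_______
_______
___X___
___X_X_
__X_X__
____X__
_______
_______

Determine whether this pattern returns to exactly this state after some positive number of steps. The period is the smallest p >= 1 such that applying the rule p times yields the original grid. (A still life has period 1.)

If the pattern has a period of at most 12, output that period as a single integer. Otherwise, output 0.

Simulating and comparing each generation to the original:
Gen 0 (original, given above): 6 live cells
Gen 1: 6 live cells, differs from original
Gen 2: 6 live cells, MATCHES original -> period = 2

Answer: 2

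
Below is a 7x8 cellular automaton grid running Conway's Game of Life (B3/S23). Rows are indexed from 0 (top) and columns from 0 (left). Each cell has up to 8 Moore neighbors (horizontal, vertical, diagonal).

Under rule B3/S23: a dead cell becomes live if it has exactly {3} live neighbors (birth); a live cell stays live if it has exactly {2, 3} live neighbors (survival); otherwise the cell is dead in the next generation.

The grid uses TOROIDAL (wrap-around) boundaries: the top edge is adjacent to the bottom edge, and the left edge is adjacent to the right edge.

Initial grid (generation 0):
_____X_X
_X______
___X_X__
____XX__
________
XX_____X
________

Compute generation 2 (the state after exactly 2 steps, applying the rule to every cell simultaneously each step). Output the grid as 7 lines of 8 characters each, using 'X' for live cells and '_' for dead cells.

Answer: _____XXX
_____X__
______X_
____XX__
________
X_______
_______X

Derivation:
Simulating step by step:
Generation 0 (given above): 10 live cells
Generation 1: 9 live cells
________
____X_X_
_____X__
____XX__
X_______
X_______
______XX
Generation 2: 9 live cells
(generation 2 grid is the final answer)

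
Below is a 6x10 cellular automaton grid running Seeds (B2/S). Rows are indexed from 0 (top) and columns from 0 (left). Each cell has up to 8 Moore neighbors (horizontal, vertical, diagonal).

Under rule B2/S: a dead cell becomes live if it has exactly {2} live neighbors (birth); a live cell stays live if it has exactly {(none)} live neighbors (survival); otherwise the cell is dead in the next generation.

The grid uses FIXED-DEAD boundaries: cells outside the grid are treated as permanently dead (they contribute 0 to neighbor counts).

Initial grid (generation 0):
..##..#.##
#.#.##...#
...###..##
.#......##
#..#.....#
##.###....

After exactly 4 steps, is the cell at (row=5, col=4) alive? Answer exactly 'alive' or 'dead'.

Simulating step by step:
Generation 0 (given above): 26 live cells
Generation 1: 8 live cells
.......#..
..........
#.....##..
#....#.#..
.....#....
..........
Generation 2: 8 live cells
..........
........#.
.#...#..#.
.#..#...#.
....#.....
..........
Generation 3: 12 live cells
..........
.......#.#
#.#.#.....
#.##...#.#
...#.#....
..........
Generation 4: 14 live cells
........#.
.#.#....#.
......##.#
.....##.#.
.#....#.#.
....#.....

Cell (5,4) at generation 4: 1 -> alive

Answer: alive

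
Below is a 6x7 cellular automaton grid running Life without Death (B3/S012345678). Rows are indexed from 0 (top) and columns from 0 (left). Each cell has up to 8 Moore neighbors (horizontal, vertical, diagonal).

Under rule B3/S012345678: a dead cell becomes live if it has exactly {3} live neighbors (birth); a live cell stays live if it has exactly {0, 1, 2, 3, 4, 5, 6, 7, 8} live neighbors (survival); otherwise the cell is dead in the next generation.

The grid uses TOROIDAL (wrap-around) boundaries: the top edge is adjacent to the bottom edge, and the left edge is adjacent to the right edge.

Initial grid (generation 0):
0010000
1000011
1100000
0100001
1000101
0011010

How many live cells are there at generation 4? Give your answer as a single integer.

Simulating step by step:
Generation 0 (given above): 14 live cells
Generation 1: 26 live cells
0111110
1000011
1100010
0100011
1111101
0111111
Generation 2: 29 live cells
0111110
1001011
1100110
0101011
1111101
0111111
Generation 3: 30 live cells
0111110
1001011
1101110
0101011
1111101
0111111
Generation 4: 30 live cells
0111110
1001011
1101110
0101011
1111101
0111111
Population at generation 4: 30

Answer: 30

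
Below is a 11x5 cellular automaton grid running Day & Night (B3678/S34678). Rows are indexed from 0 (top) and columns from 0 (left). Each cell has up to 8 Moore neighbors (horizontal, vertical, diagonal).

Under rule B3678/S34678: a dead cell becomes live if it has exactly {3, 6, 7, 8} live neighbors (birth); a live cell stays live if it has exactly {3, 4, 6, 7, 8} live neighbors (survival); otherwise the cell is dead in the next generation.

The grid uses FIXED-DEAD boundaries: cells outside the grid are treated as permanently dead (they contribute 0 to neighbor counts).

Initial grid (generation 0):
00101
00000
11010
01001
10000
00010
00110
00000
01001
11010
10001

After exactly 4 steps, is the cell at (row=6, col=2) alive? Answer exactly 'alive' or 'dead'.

Answer: dead

Derivation:
Simulating step by step:
Generation 0 (given above): 18 live cells
Generation 1: 16 live cells
00000
01110
00100
01100
00000
00100
00000
00110
10100
11101
01000
Generation 2: 15 live cells
00100
00100
00000
00000
01100
00000
00110
01000
01100
10110
11100
Generation 3: 14 live cells
00000
00000
00000
00000
00000
01010
00000
01010
11110
11010
01110
Generation 4: 14 live cells
00000
00000
00000
00000
00000
00000
00000
11000
10111
11111
11100

Cell (6,2) at generation 4: 0 -> dead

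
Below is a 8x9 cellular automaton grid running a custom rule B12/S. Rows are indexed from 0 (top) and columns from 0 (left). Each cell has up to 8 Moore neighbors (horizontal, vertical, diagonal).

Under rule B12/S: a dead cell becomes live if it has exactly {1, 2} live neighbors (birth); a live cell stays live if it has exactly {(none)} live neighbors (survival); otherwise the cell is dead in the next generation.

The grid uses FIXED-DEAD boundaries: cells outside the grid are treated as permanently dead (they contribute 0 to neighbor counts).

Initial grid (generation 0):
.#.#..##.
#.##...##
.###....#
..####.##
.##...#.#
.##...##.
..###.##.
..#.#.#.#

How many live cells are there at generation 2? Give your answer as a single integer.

Simulating step by step:
Generation 0 (given above): 36 live cells
Generation 1: 12 live cells
#...##...
.....#...
#....#...
#........
#........
#...#....
#........
.#.......
Generation 2: 23 live cells
.#.#..#..
##.#.....
.#..#.#..
....###..
...###...
...#.#...
..####...
#.#......
Population at generation 2: 23

Answer: 23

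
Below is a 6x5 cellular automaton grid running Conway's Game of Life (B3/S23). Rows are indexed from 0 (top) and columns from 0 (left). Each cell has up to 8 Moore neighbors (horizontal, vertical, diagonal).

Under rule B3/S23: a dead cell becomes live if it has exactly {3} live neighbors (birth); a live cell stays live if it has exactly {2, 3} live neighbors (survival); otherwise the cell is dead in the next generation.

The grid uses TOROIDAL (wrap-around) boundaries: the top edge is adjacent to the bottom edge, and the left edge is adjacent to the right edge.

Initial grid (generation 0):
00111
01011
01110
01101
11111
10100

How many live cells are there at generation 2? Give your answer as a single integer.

Simulating step by step:
Generation 0 (given above): 19 live cells
Generation 1: 1 live cells
00000
01000
00000
00000
00000
00000
Generation 2: 0 live cells
00000
00000
00000
00000
00000
00000
Population at generation 2: 0

Answer: 0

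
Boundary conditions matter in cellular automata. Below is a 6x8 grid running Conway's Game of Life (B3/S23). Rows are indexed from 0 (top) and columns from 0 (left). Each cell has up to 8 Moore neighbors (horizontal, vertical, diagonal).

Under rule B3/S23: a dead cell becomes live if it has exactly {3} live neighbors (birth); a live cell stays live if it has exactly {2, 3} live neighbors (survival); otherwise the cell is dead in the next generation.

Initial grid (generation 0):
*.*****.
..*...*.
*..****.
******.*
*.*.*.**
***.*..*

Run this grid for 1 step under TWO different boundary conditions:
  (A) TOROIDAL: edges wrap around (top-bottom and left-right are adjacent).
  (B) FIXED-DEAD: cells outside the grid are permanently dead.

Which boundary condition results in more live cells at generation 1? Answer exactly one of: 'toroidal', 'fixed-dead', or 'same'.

Under TOROIDAL boundary, generation 1:
*...*.*.
..*.....
*.......
........
........
........
Population = 5

Under FIXED-DEAD boundary, generation 1:
.******.
..*....*
*......*
*......*
.......*
*.*..***
Population = 18

Comparison: toroidal=5, fixed-dead=18 -> fixed-dead

Answer: fixed-dead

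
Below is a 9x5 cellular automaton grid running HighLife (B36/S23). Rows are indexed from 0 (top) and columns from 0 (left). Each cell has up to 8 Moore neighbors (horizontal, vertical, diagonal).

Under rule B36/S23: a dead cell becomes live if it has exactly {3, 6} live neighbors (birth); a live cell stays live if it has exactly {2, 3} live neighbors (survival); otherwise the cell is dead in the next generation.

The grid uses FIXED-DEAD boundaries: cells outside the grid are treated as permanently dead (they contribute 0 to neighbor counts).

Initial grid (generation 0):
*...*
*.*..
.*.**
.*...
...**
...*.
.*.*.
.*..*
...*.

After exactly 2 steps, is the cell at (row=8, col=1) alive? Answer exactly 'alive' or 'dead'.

Simulating step by step:
Generation 0 (given above): 16 live cells
Generation 1: 15 live cells
.*...
*.*.*
**.*.
.....
..***
...*.
...**
...**
.....
Generation 2: 16 live cells
.*...
*.**.
****.
.*..*
..***
.....
..*..
...**
.....

Cell (8,1) at generation 2: 0 -> dead

Answer: dead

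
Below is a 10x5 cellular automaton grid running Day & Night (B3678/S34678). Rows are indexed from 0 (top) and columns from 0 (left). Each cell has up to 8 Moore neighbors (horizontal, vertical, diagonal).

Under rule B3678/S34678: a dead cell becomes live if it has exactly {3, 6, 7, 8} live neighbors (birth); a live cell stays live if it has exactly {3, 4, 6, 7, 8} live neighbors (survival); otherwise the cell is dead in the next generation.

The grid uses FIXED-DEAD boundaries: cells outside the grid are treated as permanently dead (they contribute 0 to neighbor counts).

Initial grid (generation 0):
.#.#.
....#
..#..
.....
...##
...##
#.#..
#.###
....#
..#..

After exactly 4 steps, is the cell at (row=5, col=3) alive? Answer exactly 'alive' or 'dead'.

Answer: alive

Derivation:
Simulating step by step:
Generation 0 (given above): 16 live cells
Generation 1: 13 live cells
.....
..##.
.....
...#.
...##
..###
..##.
...#.
.##..
.....
Generation 2: 10 live cells
.....
.....
..##.
....#
....#
..###
..#..
.#.#.
.....
.....
Generation 3: 6 live cells
.....
.....
.....
.....
....#
...#.
.##.#
..#..
.....
.....
Generation 4: 6 live cells
.....
.....
.....
.....
.....
..###
..#..
.#.#.
.....
.....

Cell (5,3) at generation 4: 1 -> alive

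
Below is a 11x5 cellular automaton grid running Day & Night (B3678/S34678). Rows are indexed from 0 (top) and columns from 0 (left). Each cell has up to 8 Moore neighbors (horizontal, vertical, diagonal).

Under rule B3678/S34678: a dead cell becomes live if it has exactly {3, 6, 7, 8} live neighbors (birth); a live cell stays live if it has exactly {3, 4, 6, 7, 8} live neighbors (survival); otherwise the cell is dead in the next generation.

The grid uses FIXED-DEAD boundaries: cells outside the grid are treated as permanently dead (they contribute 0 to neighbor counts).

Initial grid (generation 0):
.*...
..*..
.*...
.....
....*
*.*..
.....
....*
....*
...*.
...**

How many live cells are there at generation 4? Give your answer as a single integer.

Answer: 0

Derivation:
Simulating step by step:
Generation 0 (given above): 11 live cells
Generation 1: 3 live cells
.....
.*...
.....
.....
.....
.....
.....
.....
...*.
...*.
.....
Generation 2: 0 live cells
.....
.....
.....
.....
.....
.....
.....
.....
.....
.....
.....
Generation 3: 0 live cells
.....
.....
.....
.....
.....
.....
.....
.....
.....
.....
.....
Generation 4: 0 live cells
.....
.....
.....
.....
.....
.....
.....
.....
.....
.....
.....
Population at generation 4: 0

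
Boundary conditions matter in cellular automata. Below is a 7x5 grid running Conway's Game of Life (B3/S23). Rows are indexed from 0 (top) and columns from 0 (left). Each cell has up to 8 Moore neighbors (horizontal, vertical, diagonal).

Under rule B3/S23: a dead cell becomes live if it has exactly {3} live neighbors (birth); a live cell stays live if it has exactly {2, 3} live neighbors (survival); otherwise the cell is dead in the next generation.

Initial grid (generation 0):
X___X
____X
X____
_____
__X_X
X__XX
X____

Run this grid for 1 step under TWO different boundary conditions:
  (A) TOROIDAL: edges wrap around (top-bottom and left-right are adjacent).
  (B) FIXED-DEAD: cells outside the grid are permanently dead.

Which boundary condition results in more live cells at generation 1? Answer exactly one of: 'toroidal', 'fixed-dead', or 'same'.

Answer: toroidal

Derivation:
Under TOROIDAL boundary, generation 1:
X___X
____X
_____
_____
X___X
XX_X_
_X_X_
Population = 10

Under FIXED-DEAD boundary, generation 1:
_____
_____
_____
_____
____X
_X_XX
_____
Population = 4

Comparison: toroidal=10, fixed-dead=4 -> toroidal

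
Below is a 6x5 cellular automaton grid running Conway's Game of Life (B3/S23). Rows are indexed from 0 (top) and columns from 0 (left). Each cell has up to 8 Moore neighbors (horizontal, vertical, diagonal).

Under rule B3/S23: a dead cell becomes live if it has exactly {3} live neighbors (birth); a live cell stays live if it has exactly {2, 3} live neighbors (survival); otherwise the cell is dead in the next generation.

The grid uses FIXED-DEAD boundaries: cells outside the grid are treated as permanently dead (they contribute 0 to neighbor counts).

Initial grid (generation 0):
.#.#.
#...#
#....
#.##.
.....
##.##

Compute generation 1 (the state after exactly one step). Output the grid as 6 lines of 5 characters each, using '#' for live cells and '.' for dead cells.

Simulating step by step:
Generation 0 (given above): 12 live cells
Generation 1: 7 live cells
(generation 1 grid is the final answer)

Answer: .....
##...
#..#.
.#...
#...#
.....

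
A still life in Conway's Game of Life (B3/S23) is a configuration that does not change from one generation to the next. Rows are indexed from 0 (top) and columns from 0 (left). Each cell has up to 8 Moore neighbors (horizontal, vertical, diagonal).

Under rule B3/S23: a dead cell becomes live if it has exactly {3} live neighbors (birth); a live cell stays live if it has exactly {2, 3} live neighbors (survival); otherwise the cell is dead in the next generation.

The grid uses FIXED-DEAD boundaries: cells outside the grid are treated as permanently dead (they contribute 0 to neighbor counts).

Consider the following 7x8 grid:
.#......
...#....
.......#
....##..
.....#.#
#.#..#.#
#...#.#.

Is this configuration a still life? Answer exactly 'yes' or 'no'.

Compute generation 1 and compare to generation 0 (given above):
Generation 1:
........
........
....#...
....##..
.....#..
.#..##.#
.#...##.
Cell (0,1) differs: gen0=1 vs gen1=0 -> NOT a still life.

Answer: no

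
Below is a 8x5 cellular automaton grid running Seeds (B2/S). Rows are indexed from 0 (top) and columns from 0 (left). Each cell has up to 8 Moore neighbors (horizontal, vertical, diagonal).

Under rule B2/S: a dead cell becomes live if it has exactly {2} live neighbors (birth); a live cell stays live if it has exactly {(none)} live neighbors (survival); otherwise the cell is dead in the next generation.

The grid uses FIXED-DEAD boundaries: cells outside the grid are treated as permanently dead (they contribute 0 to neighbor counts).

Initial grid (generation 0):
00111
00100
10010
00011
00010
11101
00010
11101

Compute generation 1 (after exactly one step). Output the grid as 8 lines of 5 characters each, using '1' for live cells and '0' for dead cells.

Simulating step by step:
Generation 0 (given above): 18 live cells
Generation 1: 3 live cells
(generation 1 grid is the final answer)

Answer: 01000
00000
01000
00000
10000
00000
00000
00000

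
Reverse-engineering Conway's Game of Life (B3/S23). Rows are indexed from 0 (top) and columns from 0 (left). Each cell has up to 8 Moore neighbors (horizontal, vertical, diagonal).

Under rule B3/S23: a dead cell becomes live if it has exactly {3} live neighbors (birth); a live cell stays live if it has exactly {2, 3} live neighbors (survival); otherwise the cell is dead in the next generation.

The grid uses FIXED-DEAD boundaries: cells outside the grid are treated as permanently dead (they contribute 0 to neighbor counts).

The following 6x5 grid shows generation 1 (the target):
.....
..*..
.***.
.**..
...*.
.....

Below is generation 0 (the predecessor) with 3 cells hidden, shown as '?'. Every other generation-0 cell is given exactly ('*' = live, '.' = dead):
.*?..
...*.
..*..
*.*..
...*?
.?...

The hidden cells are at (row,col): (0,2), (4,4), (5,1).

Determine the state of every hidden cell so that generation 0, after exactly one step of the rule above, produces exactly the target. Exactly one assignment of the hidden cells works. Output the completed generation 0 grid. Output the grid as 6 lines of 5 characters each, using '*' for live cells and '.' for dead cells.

Answer: .*...
...*.
..*..
*.*..
...**
.....

Derivation:
Hidden generation-0 cells (in order): (0,2), (4,4), (5,1).
A hidden cell only influences target cells in its own 3x3 neighborhood. Try each of the 2^3 = 8 assignments, step the completed generation 0 forward once under B3/S23, and compare with the target:
  (0,2)=. (4,4)=. (5,1)=. -> step gives (3,3)='*' but target has '.' -> reject
  (0,2)=. (4,4)=. (5,1)=* -> step gives (3,3)='*' but target has '.' -> reject
  (0,2)=. (4,4)=* (5,1)=. -> step reproduces the target at every cell -> ACCEPT
  (0,2)=. (4,4)=* (5,1)=* -> step gives (4,1)='*' but target has '.' -> reject
  (0,2)=* (4,4)=. (5,1)=. -> step gives (0,2)='*' but target has '.' -> reject
  (0,2)=* (4,4)=. (5,1)=* -> step gives (0,2)='*' but target has '.' -> reject
  (0,2)=* (4,4)=* (5,1)=. -> step gives (0,2)='*' but target has '.' -> reject
  (0,2)=* (4,4)=* (5,1)=* -> step gives (0,2)='*' but target has '.' -> reject
Unique solution: (0,2)=dead, (4,4)=live, (5,1)=dead.
Check: live-neighbor counts of every cell in the completed generation 0:
10211
12311
13231
03242
12221
00122
Applying B3/S23 to generation 0 with these counts gives:
.....
..*..
.***.
.**..
...*.
.....
which matches the target exactly.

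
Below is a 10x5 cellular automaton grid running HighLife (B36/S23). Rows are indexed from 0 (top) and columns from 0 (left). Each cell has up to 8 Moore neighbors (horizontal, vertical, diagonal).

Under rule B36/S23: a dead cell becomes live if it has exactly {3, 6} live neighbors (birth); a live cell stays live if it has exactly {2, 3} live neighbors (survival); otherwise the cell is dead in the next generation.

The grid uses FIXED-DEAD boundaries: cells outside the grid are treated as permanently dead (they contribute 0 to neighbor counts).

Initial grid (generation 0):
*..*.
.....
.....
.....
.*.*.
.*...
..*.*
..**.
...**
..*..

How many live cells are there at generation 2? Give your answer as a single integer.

Simulating step by step:
Generation 0 (given above): 12 live cells
Generation 1: 8 live cells
.....
.....
.....
.....
..*..
.*.*.
.**..
..*..
....*
...*.
Generation 2: 9 live cells
.....
.....
.....
.....
..*..
.*.*.
.*.*.
.***.
...*.
.....
Population at generation 2: 9

Answer: 9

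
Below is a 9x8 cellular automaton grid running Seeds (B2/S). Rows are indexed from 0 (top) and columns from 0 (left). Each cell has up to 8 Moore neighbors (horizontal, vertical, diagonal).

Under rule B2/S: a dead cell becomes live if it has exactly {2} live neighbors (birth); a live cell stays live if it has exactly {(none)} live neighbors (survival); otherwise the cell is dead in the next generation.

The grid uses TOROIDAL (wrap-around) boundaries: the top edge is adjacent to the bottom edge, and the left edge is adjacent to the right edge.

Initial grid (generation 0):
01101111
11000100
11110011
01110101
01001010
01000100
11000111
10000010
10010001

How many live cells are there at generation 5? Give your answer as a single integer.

Answer: 12

Derivation:
Simulating step by step:
Generation 0 (given above): 35 live cells
Generation 1: 5 live cells
00000000
00000000
00000000
00000000
00000001
00000000
00101000
00101000
00000000
Generation 2: 6 live cells
00000000
00000000
00000000
00000000
00000000
00010000
01000100
01000100
00010000
Generation 3: 8 live cells
00000000
00000000
00000000
00000000
00000000
00101000
10000010
10000010
00101000
Generation 4: 12 live cells
00010000
00000000
00000000
00000000
00010000
01010101
00010000
00010000
01010101
Generation 5: 12 live cells
10000010
00000000
00000000
00000000
10000010
10000010
10000010
10000010
10000010
Population at generation 5: 12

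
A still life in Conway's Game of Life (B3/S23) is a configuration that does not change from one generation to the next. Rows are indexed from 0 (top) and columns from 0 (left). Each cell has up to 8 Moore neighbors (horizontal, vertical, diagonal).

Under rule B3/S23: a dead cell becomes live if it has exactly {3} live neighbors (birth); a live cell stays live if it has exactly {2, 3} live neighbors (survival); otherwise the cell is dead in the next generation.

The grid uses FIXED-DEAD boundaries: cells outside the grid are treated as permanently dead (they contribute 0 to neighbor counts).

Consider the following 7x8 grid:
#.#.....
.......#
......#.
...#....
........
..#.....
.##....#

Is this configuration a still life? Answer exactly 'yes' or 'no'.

Answer: no

Derivation:
Compute generation 1 and compare to generation 0 (given above):
Generation 1:
........
........
........
........
........
.##.....
.##.....
Cell (0,0) differs: gen0=1 vs gen1=0 -> NOT a still life.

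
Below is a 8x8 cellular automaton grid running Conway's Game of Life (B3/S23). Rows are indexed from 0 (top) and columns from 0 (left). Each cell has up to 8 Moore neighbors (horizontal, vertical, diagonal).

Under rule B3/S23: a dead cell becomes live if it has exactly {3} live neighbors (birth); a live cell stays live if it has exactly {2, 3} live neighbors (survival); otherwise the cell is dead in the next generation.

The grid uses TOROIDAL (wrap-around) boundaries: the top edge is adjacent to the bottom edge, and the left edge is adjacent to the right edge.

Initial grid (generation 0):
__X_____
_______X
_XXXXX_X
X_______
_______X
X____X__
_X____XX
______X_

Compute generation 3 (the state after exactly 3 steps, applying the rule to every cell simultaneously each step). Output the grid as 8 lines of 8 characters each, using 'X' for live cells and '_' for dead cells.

Answer: X___X_X_
XX____X_
_____X__
___X____
__XX____
_XX_____
XX______
XX__XX__

Derivation:
Simulating step by step:
Generation 0 (given above): 16 live cells
Generation 1: 26 live cells
________
XX__X_X_
_XXXX_XX
XXXXX_XX
X______X
X_______
X____XXX
______XX
Generation 2: 16 live cells
X____XX_
XX__X_X_
________
____X___
__XX__X_
_X______
X____X__
X____X__
Generation 3: 18 live cells
(generation 3 grid is the final answer)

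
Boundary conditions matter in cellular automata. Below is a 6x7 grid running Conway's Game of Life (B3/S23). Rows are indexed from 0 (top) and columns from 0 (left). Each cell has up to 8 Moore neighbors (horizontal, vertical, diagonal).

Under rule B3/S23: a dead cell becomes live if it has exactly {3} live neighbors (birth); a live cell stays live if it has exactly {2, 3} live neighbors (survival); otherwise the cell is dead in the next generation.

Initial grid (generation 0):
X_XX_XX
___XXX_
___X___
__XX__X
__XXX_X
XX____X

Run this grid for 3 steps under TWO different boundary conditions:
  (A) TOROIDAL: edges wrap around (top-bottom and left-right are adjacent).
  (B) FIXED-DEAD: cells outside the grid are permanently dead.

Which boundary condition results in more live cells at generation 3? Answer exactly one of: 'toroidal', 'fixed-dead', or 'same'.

Answer: fixed-dead

Derivation:
Under TOROIDAL boundary, generation 3:
_______
____X__
___X__X
_______
_____XX
_______
Population = 5

Under FIXED-DEAD boundary, generation 3:
_____X_
______X
____X_X
______X
__X___X
__X__X_
Population = 9

Comparison: toroidal=5, fixed-dead=9 -> fixed-dead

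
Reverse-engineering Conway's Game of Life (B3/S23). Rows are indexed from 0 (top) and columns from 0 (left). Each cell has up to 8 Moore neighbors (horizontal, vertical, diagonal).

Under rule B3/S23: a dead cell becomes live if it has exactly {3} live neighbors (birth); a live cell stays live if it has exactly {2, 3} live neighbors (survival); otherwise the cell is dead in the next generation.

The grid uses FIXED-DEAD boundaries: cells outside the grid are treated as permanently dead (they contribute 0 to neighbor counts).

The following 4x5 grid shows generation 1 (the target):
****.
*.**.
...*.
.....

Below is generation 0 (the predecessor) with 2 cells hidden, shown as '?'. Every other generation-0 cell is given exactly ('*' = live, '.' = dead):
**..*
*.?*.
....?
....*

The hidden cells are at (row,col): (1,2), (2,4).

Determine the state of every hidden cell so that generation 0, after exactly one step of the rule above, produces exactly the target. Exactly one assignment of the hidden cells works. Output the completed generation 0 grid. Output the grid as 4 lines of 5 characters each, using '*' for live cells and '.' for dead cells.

Hidden generation-0 cells (in order): (1,2), (2,4).
A hidden cell only influences target cells in its own 3x3 neighborhood. Try each of the 2^2 = 4 assignments, step the completed generation 0 forward once under B3/S23, and compare with the target:
  (1,2)=. (2,4)=. -> step gives (0,2)='.' but target has '*' -> reject
  (1,2)=. (2,4)=* -> step gives (0,2)='.' but target has '*' -> reject
  (1,2)=* (2,4)=. -> step reproduces the target at every cell -> ACCEPT
  (1,2)=* (2,4)=* -> step gives (1,4)='*' but target has '.' -> reject
Unique solution: (1,2)=live, (2,4)=dead.
Check: live-neighbor counts of every cell in the completed generation 0:
23331
24222
12232
00010
Applying B3/S23 to generation 0 with these counts gives:
****.
*.**.
...*.
.....
which matches the target exactly.

Answer: **..*
*.**.
.....
....*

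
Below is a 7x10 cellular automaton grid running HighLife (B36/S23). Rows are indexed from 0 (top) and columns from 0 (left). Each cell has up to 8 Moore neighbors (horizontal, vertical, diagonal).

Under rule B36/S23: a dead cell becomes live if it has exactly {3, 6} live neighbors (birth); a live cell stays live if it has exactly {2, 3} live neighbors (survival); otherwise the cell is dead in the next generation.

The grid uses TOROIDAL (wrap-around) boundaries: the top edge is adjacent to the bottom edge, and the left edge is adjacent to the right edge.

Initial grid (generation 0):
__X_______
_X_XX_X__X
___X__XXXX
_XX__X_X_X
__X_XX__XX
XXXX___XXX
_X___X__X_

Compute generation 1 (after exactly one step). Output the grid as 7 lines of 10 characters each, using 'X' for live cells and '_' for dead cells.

Answer: XXXXXX____
X__XXXX__X
_X_X_____X
_XX__X____
XX__XX____
___X_XXX__
___X___XX_

Derivation:
Simulating step by step:
Generation 0 (given above): 31 live cells
Generation 1: 29 live cells
(generation 1 grid is the final answer)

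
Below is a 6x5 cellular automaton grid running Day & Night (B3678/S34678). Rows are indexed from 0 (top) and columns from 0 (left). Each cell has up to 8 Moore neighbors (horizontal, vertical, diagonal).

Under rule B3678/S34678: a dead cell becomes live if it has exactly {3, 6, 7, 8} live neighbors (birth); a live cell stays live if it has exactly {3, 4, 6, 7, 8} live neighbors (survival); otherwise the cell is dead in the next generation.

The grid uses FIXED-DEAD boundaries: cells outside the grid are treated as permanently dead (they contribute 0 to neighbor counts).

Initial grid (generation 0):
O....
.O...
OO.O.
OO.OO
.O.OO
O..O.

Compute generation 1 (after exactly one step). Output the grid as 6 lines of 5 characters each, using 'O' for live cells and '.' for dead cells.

Answer: .....
.OO..
OO..O
OOOOO
.O.OO
..O.O

Derivation:
Simulating step by step:
Generation 0 (given above): 14 live cells
Generation 1: 15 live cells
(generation 1 grid is the final answer)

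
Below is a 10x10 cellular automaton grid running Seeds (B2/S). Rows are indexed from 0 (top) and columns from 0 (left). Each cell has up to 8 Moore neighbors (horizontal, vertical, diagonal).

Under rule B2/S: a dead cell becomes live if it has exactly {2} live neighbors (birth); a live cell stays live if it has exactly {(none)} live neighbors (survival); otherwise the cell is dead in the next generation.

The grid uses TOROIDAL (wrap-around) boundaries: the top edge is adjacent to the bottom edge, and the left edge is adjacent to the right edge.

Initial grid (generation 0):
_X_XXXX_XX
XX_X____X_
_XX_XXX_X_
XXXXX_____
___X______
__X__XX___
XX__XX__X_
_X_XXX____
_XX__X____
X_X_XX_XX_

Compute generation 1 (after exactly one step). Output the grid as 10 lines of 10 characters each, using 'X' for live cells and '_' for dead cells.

Simulating step by step:
Generation 0 (given above): 44 live cells
Generation 1: 14 live cells
(generation 1 grid is the final answer)

Answer: __________
__________
__________
______XX_X
X_____X___
X______X_X
_______X_X
_________X
_______XXX
__________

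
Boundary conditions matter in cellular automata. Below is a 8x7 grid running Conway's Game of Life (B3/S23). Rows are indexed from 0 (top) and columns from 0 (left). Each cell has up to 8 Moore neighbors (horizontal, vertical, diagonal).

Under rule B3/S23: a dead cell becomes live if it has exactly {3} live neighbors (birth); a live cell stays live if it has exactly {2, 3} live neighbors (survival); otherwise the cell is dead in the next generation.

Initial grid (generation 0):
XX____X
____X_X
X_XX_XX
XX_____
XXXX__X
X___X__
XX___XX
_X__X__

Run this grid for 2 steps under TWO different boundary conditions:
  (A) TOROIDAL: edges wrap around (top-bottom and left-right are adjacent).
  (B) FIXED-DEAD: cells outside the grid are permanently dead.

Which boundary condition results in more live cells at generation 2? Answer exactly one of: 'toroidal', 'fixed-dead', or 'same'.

Under TOROIDAL boundary, generation 2:
_X_____
_X_____
__X____
______X
__X____
X_____X
__X_XX_
_XX___X
Population = 13

Under FIXED-DEAD boundary, generation 2:
___XXX_
__X___X
__X____
_X____X
__X___X
_X_____
XXXX__X
XX__XX_
Population = 20

Comparison: toroidal=13, fixed-dead=20 -> fixed-dead

Answer: fixed-dead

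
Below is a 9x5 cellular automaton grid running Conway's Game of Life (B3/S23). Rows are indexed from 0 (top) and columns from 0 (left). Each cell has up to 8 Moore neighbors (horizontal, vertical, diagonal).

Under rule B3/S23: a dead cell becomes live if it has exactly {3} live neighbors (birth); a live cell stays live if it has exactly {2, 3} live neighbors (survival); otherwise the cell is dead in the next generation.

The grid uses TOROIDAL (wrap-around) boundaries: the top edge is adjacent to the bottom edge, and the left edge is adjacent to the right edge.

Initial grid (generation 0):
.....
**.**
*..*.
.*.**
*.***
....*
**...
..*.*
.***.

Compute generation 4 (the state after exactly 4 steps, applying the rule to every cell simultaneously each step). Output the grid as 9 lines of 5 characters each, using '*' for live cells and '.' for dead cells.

Answer: .....
.*..*
*...*
*.**.
*.**.
.....
.***.
.....
...*.

Derivation:
Simulating step by step:
Generation 0 (given above): 21 live cells
Generation 1: 16 live cells
.....
****.
.....
.*...
.**..
..*..
**.**
....*
.***.
Generation 2: 17 live cells
*...*
.**..
*....
.**..
.**..
....*
*****
.....
..**.
Generation 3: 20 live cells
*...*
.*..*
*....
*.*..
****.
....*
*****
*....
...**
Generation 4: 14 live cells
(generation 4 grid is the final answer)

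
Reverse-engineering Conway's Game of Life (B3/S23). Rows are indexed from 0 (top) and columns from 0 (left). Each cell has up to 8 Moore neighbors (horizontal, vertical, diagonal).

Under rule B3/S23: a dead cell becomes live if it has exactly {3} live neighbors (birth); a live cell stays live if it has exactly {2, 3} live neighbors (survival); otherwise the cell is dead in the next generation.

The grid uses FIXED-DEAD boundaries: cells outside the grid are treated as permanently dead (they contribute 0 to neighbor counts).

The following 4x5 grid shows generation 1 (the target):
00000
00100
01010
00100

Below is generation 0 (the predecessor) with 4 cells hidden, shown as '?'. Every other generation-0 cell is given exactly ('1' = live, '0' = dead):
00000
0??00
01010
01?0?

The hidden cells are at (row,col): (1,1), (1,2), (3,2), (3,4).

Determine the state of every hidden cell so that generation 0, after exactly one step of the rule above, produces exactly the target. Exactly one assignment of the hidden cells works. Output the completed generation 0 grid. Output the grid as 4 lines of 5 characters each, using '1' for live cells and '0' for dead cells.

Answer: 00000
00100
01010
01001

Derivation:
Hidden generation-0 cells (in order): (1,1), (1,2), (3,2), (3,4).
A hidden cell only influences target cells in its own 3x3 neighborhood. Try each of the 2^4 = 16 assignments, step the completed generation 0 forward once under B3/S23, and compare with the target:
  (1,1)=0 (1,2)=0 (3,2)=0 (3,4)=0 -> step gives (1,2)='0' but target has '1' -> reject
  (1,1)=0 (1,2)=0 (3,2)=0 (3,4)=1 -> step gives (1,2)='0' but target has '1' -> reject
  (1,1)=0 (1,2)=0 (3,2)=1 (3,4)=0 -> step gives (1,2)='0' but target has '1' -> reject
  (1,1)=0 (1,2)=0 (3,2)=1 (3,4)=1 -> step gives (1,2)='0' but target has '1' -> reject
  (1,1)=0 (1,2)=1 (3,2)=0 (3,4)=0 -> step gives (2,3)='0' but target has '1' -> reject
  (1,1)=0 (1,2)=1 (3,2)=0 (3,4)=1 -> step reproduces the target at every cell -> ACCEPT
  (1,1)=0 (1,2)=1 (3,2)=1 (3,4)=0 -> step gives (3,1)='1' but target has '0' -> reject
  (1,1)=0 (1,2)=1 (3,2)=1 (3,4)=1 -> step gives (3,1)='1' but target has '0' -> reject
  (1,1)=1 (1,2)=0 (3,2)=0 (3,4)=0 -> step gives (2,0)='1' but target has '0' -> reject
  (1,1)=1 (1,2)=0 (3,2)=0 (3,4)=1 -> step gives (2,0)='1' but target has '0' -> reject
  (1,1)=1 (1,2)=0 (3,2)=1 (3,4)=0 -> step gives (2,0)='1' but target has '0' -> reject
  (1,1)=1 (1,2)=0 (3,2)=1 (3,4)=1 -> step gives (2,0)='1' but target has '0' -> reject
  (1,1)=1 (1,2)=1 (3,2)=0 (3,4)=0 -> step gives (1,1)='1' but target has '0' -> reject
  (1,1)=1 (1,2)=1 (3,2)=0 (3,4)=1 -> step gives (1,1)='1' but target has '0' -> reject
  (1,1)=1 (1,2)=1 (3,2)=1 (3,4)=0 -> step gives (1,1)='1' but target has '0' -> reject
  (1,1)=1 (1,2)=1 (3,2)=1 (3,4)=1 -> step gives (1,1)='1' but target has '0' -> reject
Unique solution: (1,1)=dead, (1,2)=live, (3,2)=dead, (3,4)=live.
Check: live-neighbor counts of every cell in the completed generation 0:
01110
12221
22422
21321
Applying B3/S23 to generation 0 with these counts gives:
00000
00100
01010
00100
which matches the target exactly.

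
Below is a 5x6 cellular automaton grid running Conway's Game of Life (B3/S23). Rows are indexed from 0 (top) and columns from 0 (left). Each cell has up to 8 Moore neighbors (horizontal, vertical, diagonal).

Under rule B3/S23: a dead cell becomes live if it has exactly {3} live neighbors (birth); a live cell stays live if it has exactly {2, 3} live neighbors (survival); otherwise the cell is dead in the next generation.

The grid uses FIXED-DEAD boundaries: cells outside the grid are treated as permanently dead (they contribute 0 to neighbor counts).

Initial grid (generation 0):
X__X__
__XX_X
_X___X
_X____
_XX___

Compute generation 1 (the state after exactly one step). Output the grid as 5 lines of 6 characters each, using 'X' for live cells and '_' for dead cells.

Answer: __XXX_
_XXX__
_X__X_
XX____
_XX___

Derivation:
Simulating step by step:
Generation 0 (given above): 10 live cells
Generation 1: 12 live cells
(generation 1 grid is the final answer)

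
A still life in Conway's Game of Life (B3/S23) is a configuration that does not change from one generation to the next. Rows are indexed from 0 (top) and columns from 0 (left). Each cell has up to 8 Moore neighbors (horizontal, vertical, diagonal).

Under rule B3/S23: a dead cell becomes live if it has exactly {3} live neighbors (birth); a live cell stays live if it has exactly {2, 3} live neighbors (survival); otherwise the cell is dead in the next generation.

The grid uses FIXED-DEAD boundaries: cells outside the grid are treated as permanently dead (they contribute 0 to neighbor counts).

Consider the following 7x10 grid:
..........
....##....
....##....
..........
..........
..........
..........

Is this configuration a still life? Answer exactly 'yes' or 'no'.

Answer: yes

Derivation:
Compute generation 1 and compare to generation 0 (given above):
Generation 1:
..........
....##....
....##....
..........
..........
..........
..........
The grids are IDENTICAL -> still life.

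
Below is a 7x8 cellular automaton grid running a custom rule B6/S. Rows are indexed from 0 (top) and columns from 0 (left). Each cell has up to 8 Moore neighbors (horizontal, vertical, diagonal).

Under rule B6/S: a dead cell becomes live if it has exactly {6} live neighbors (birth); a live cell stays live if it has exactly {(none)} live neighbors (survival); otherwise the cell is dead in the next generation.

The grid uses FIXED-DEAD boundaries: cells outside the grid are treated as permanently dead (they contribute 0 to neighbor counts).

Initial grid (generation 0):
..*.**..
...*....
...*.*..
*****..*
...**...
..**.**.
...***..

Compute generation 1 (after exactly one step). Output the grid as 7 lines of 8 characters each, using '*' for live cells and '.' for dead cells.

Answer: ........
........
........
........
..*.....
........
........

Derivation:
Simulating step by step:
Generation 0 (given above): 21 live cells
Generation 1: 1 live cells
(generation 1 grid is the final answer)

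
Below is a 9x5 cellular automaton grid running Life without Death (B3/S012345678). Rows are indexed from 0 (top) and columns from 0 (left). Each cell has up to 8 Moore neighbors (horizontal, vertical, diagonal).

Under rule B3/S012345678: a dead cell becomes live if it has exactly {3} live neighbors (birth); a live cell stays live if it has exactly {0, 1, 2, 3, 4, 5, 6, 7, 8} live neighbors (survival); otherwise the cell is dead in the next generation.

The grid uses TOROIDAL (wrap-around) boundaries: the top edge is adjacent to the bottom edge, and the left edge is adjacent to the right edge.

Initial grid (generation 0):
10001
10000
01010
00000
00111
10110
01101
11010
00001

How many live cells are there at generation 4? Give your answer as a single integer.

Answer: 29

Derivation:
Simulating step by step:
Generation 0 (given above): 18 live cells
Generation 1: 23 live cells
10001
11000
01010
00001
01111
10110
01101
11010
01011
Generation 2: 29 live cells
10111
11100
01111
01001
01111
10110
01101
11010
01011
Generation 3: 29 live cells
10111
11100
01111
01001
01111
10110
01101
11010
01011
Generation 4: 29 live cells
10111
11100
01111
01001
01111
10110
01101
11010
01011
Population at generation 4: 29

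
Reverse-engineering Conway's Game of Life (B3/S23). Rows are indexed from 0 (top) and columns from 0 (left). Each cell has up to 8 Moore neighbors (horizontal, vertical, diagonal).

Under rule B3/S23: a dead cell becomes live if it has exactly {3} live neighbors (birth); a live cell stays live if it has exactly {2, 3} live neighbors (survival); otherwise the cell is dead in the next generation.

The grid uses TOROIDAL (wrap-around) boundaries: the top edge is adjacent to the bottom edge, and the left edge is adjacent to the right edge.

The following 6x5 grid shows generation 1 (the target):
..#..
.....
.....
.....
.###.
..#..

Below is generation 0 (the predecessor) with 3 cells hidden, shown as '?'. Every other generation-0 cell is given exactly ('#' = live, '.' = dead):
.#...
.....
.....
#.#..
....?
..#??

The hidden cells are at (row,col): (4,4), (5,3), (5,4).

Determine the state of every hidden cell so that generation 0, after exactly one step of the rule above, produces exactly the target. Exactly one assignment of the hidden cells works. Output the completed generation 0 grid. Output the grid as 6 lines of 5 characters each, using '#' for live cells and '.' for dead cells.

Hidden generation-0 cells (in order): (4,4), (5,3), (5,4).
A hidden cell only influences target cells in its own 3x3 neighborhood. Try each of the 2^3 = 8 assignments, step the completed generation 0 forward once under B3/S23, and compare with the target:
  (4,4)=. (5,3)=. (5,4)=. -> step gives (0,2)='.' but target has '#' -> reject
  (4,4)=. (5,3)=. (5,4)=# -> step gives (0,2)='.' but target has '#' -> reject
  (4,4)=. (5,3)=# (5,4)=. -> step reproduces the target at every cell -> ACCEPT
  (4,4)=. (5,3)=# (5,4)=# -> step gives (0,3)='#' but target has '.' -> reject
  (4,4)=# (5,3)=. (5,4)=. -> step gives (0,2)='.' but target has '#' -> reject
  (4,4)=# (5,3)=. (5,4)=# -> step gives (0,2)='.' but target has '#' -> reject
  (4,4)=# (5,3)=# (5,4)=. -> step gives (4,3)='.' but target has '#' -> reject
  (4,4)=# (5,3)=# (5,4)=# -> step gives (0,3)='#' but target has '.' -> reject
Unique solution: (4,4)=dead, (5,3)=live, (5,4)=dead.
Check: live-neighbor counts of every cell in the completed generation 0:
11321
11100
12111
02011
13332
12211
Applying B3/S23 to generation 0 with these counts gives:
..#..
.....
.....
.....
.###.
..#..
which matches the target exactly.

Answer: .#...
.....
.....
#.#..
.....
..##.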